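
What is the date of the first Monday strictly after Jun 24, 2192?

June 25, 2192

Jun 24, 2192 is a Sunday.
From Sunday to the next Monday is 1 day.
Jun 24, 2192 + 1 = Jun 25, 2192.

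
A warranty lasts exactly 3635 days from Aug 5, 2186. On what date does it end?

+365 (one year) → Aug 5, 2187 (3270 left).
+366 (one year; includes Feb 29, 2188) → Aug 5, 2188 (2904 left).
+365 (one year) → Aug 5, 2189 (2539 left).
+365 (one year) → Aug 5, 2190 (2174 left).
+365 (one year) → Aug 5, 2191 (1809 left).
+366 (one year; includes Feb 29, 2192) → Aug 5, 2192 (1443 left).
+365 (one year) → Aug 5, 2193 (1078 left).
+365 (one year) → Aug 5, 2194 (713 left).
+365 (one year) → Aug 5, 2195 (348 left).
Aug has 31 days: +27 → Sep 1, 2195 (321 left).
Sep has 30 days: +30 → Oct 1, 2195 (291 left).
Oct has 31 days: +31 → Nov 1, 2195 (260 left).
Nov has 30 days: +30 → Dec 1, 2195 (230 left).
Dec has 31 days: +31 → Jan 1, 2196 (199 left).
Jan has 31 days: +31 → Feb 1, 2196 (168 left).
Feb has 29 days: +29 → Mar 1, 2196 (139 left).
Mar has 31 days: +31 → Apr 1, 2196 (108 left).
Apr has 30 days: +30 → May 1, 2196 (78 left).
May has 31 days: +31 → Jun 1, 2196 (47 left).
Jun has 30 days: +30 → Jul 1, 2196 (17 left).
+17 → Jul 18, 2196.

July 18, 2196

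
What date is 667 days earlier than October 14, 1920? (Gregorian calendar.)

−366 (one year; includes Feb 29, 1920) → Oct 14, 1919 (301 left).
−14 → Sep 30, 1919 (end of Sep, 30 days; 287 left).
−30 → Aug 31, 1919 (end of Aug, 31 days; 257 left).
−31 → Jul 31, 1919 (end of Jul, 31 days; 226 left).
−31 → Jun 30, 1919 (end of Jun, 30 days; 195 left).
−30 → May 31, 1919 (end of May, 31 days; 165 left).
−31 → Apr 30, 1919 (end of Apr, 30 days; 134 left).
−30 → Mar 31, 1919 (end of Mar, 31 days; 104 left).
−31 → Feb 28, 1919 (end of Feb, 28 days; 73 left).
−28 → Jan 31, 1919 (end of Jan, 31 days; 45 left).
−31 → Dec 31, 1918 (end of Dec, 31 days; 14 left).
−14 → Dec 17, 1918.

December 17, 1918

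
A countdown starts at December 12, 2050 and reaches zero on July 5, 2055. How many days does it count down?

Dec 12, 2050 → Dec 12, 2051: 365 days.
Dec 12, 2051 → Dec 12, 2052: 366 days (Feb 29, 2052 is in that span).
Dec 12, 2052 → Dec 12, 2053: 365 days.
Dec 12, 2053 → Dec 12, 2054: 365 days.
Dec 12, 2054 → Jan 12, 2055: 31 days (December has 31).
Jan 12, 2055 → Feb 12, 2055: 31 days (January has 31).
Feb 12, 2055 → Mar 12, 2055: 28 days (February has 28).
Mar 12, 2055 → Apr 12, 2055: 31 days (March has 31).
Apr 12, 2055 → May 12, 2055: 30 days (April has 30).
May 12, 2055 → Jun 12, 2055: 31 days (May has 31).
Jun 12, 2055 → Jul 5, 2055: 23 days.
Total: 1666 days.

1666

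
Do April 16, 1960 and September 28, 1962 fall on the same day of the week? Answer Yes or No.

No

From Apr 16, 1960 to Sep 28, 1962 is 895 days.
895 mod 7 = 6, so they are different weekdays.
(Apr 16, 1960 is a Saturday; Sep 28, 1962 is a Friday.)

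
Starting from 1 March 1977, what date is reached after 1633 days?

+365 (one year) → Mar 1, 1978 (1268 left).
+365 (one year) → Mar 1, 1979 (903 left).
+366 (one year; includes Feb 29, 1980) → Mar 1, 1980 (537 left).
+365 (one year) → Mar 1, 1981 (172 left).
Mar has 31 days: +31 → Apr 1, 1981 (141 left).
Apr has 30 days: +30 → May 1, 1981 (111 left).
May has 31 days: +31 → Jun 1, 1981 (80 left).
Jun has 30 days: +30 → Jul 1, 1981 (50 left).
Jul has 31 days: +31 → Aug 1, 1981 (19 left).
+19 → Aug 20, 1981.

August 20, 1981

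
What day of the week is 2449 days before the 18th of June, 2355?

Sunday

Jun 18, 2355 is a Saturday.
2449 mod 7 = 6, so 2449 days before a Saturday is Saturday − 6 = Sunday.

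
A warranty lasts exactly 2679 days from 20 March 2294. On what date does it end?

+365 (one year) → Mar 20, 2295 (2314 left).
+366 (one year; includes Feb 29, 2296) → Mar 20, 2296 (1948 left).
+365 (one year) → Mar 20, 2297 (1583 left).
+365 (one year) → Mar 20, 2298 (1218 left).
+365 (one year) → Mar 20, 2299 (853 left).
+365 (one year) → Mar 20, 2300 (488 left).
+365 (one year) → Mar 20, 2301 (123 left).
Mar has 31 days: +12 → Apr 1, 2301 (111 left).
Apr has 30 days: +30 → May 1, 2301 (81 left).
May has 31 days: +31 → Jun 1, 2301 (50 left).
Jun has 30 days: +30 → Jul 1, 2301 (20 left).
+20 → Jul 21, 2301.

July 21, 2301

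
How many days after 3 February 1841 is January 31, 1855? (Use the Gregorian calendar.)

Feb 3, 1841 → Feb 3, 1842: 365 days.
Feb 3, 1842 → Feb 3, 1843: 365 days.
Feb 3, 1843 → Feb 3, 1844: 365 days.
Feb 3, 1844 → Feb 3, 1845: 366 days (Feb 29, 1844 is in that span).
Feb 3, 1845 → Feb 3, 1846: 365 days.
Feb 3, 1846 → Feb 3, 1847: 365 days.
Feb 3, 1847 → Feb 3, 1848: 365 days.
Feb 3, 1848 → Feb 3, 1849: 366 days (Feb 29, 1848 is in that span).
Feb 3, 1849 → Feb 3, 1850: 365 days.
Feb 3, 1850 → Feb 3, 1851: 365 days.
Feb 3, 1851 → Feb 3, 1852: 365 days.
Feb 3, 1852 → Feb 3, 1853: 366 days (Feb 29, 1852 is in that span).
Feb 3, 1853 → Feb 3, 1854: 365 days.
Feb 3, 1854 → Mar 3, 1854: 28 days (February has 28).
Mar 3, 1854 → Apr 3, 1854: 31 days (March has 31).
Apr 3, 1854 → May 3, 1854: 30 days (April has 30).
May 3, 1854 → Jun 3, 1854: 31 days (May has 31).
Jun 3, 1854 → Jul 3, 1854: 30 days (June has 30).
Jul 3, 1854 → Aug 3, 1854: 31 days (July has 31).
Aug 3, 1854 → Sep 3, 1854: 31 days (August has 31).
Sep 3, 1854 → Oct 3, 1854: 30 days (September has 30).
Oct 3, 1854 → Nov 3, 1854: 31 days (October has 31).
Nov 3, 1854 → Dec 3, 1854: 30 days (November has 30).
Dec 3, 1854 → Jan 3, 1855: 31 days (December has 31).
Jan 3, 1855 → Jan 31, 1855: 28 days.
Total: 5110 days.

5110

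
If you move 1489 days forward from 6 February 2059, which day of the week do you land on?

Tuesday

First find the weekday of Feb 6, 2059. Doomsday rule: the anchor day for the 2000s is Tuesday. For year 59: 59÷12 = 4 r 11, and 11÷4 = 2, so 4+11+2 = 17.
Tuesday + 17 ≡ Friday — that's 2059's doomsday.
In February the doomsday date is Feb 28 (2059 is not a leap year).
Feb 6 is 22 days before Feb 28; 22 mod 7 = 1, so Friday − 1 = Thursday.
1489 mod 7 = 5, so 1489 days after a Thursday is Thursday + 5 = Tuesday.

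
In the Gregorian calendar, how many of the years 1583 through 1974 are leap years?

Multiples of 4 in [1583,1974]: 98.
Of those, multiples of 100: 4 (not leap unless ÷400).
Multiples of 400: 1.
Leap years = 98 − 4 + 1 = 95.

95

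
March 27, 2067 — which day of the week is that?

January 1, 2067 is a Saturday.
Jan 1, 2067 → Feb 1, 2067: 31 days (January has 31).
Feb 1, 2067 → Mar 1, 2067: 28 days (February has 28).
Mar 1, 2067 → Mar 27, 2067: 26 days.
Total: 85 days.
85 mod 7 = 1, so Saturday + 1 = Sunday.

Sunday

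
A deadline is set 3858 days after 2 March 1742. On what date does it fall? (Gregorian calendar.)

+365 (one year) → Mar 2, 1743 (3493 left).
+366 (one year; includes Feb 29, 1744) → Mar 2, 1744 (3127 left).
+365 (one year) → Mar 2, 1745 (2762 left).
+365 (one year) → Mar 2, 1746 (2397 left).
+365 (one year) → Mar 2, 1747 (2032 left).
+366 (one year; includes Feb 29, 1748) → Mar 2, 1748 (1666 left).
+365 (one year) → Mar 2, 1749 (1301 left).
+365 (one year) → Mar 2, 1750 (936 left).
+365 (one year) → Mar 2, 1751 (571 left).
+366 (one year; includes Feb 29, 1752) → Mar 2, 1752 (205 left).
Mar has 31 days: +30 → Apr 1, 1752 (175 left).
Apr has 30 days: +30 → May 1, 1752 (145 left).
May has 31 days: +31 → Jun 1, 1752 (114 left).
Jun has 30 days: +30 → Jul 1, 1752 (84 left).
Jul has 31 days: +31 → Aug 1, 1752 (53 left).
Aug has 31 days: +31 → Sep 1, 1752 (22 left).
+22 → Sep 23, 1752.

September 23, 1752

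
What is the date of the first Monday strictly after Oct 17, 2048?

Oct 17, 2048 is a Saturday.
From Saturday to the next Monday is 2 days.
Oct 17, 2048 + 2 = Oct 19, 2048.

October 19, 2048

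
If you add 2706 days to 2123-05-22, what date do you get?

+366 (one year; includes Feb 29, 2124) → May 22, 2124 (2340 left).
+365 (one year) → May 22, 2125 (1975 left).
+365 (one year) → May 22, 2126 (1610 left).
+365 (one year) → May 22, 2127 (1245 left).
+366 (one year; includes Feb 29, 2128) → May 22, 2128 (879 left).
+365 (one year) → May 22, 2129 (514 left).
+365 (one year) → May 22, 2130 (149 left).
May has 31 days: +10 → Jun 1, 2130 (139 left).
Jun has 30 days: +30 → Jul 1, 2130 (109 left).
Jul has 31 days: +31 → Aug 1, 2130 (78 left).
Aug has 31 days: +31 → Sep 1, 2130 (47 left).
Sep has 30 days: +30 → Oct 1, 2130 (17 left).
+17 → Oct 18, 2130.

October 18, 2130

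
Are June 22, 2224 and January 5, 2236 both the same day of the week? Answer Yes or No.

From Jun 22, 2224 to Jan 5, 2236 is 4214 days.
4214 mod 7 = 0, so they are the same weekday.
(Jun 22, 2224 is a Tuesday; Jan 5, 2236 is a Tuesday.)

Yes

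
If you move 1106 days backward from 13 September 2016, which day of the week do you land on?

First find the weekday of Sep 13, 2016. Doomsday rule: the anchor day for the 2000s is Tuesday. For year 16: 16÷12 = 1 r 4, and 4÷4 = 1, so 1+4+1 = 6.
Tuesday + 6 ≡ Monday — that's 2016's doomsday.
In September the doomsday date is Sep 5.
Sep 13 is 8 days after Sep 5; 8 mod 7 = 1, so Monday + 1 = Tuesday.
1106 mod 7 = 0, so 1106 days before a Tuesday is Tuesday − 0 = Tuesday.

Tuesday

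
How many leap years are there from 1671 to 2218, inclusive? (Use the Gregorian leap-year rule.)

132

Multiples of 4 in [1671,2218]: 137.
Of those, multiples of 100: 6 (not leap unless ÷400).
Multiples of 400: 1.
Leap years = 137 − 6 + 1 = 132.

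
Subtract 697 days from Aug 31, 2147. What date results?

October 3, 2145

−365 (one year) → Aug 31, 2146 (332 left).
−31 → Jul 31, 2146 (end of Jul, 31 days; 301 left).
−31 → Jun 30, 2146 (end of Jun, 30 days; 270 left).
−30 → May 31, 2146 (end of May, 31 days; 240 left).
−31 → Apr 30, 2146 (end of Apr, 30 days; 209 left).
−30 → Mar 31, 2146 (end of Mar, 31 days; 179 left).
−31 → Feb 28, 2146 (end of Feb, 28 days; 148 left).
−28 → Jan 31, 2146 (end of Jan, 31 days; 120 left).
−31 → Dec 31, 2145 (end of Dec, 31 days; 89 left).
−31 → Nov 30, 2145 (end of Nov, 30 days; 58 left).
−30 → Oct 31, 2145 (end of Oct, 31 days; 28 left).
−28 → Oct 3, 2145.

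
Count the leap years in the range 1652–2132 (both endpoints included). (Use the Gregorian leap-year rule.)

Multiples of 4 in [1652,2132]: 121.
Of those, multiples of 100: 5 (not leap unless ÷400).
Multiples of 400: 1.
Leap years = 121 − 5 + 1 = 117.

117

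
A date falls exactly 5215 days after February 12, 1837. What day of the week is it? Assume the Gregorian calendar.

First find the weekday of Feb 12, 1837. Doomsday rule: the anchor day for the 1800s is Friday. For year 37: 37÷12 = 3 r 1, and 1÷4 = 0, so 3+1+0 = 4.
Friday + 4 ≡ Tuesday — that's 1837's doomsday.
In February the doomsday date is Feb 28 (1837 is not a leap year).
Feb 12 is 16 days before Feb 28; 16 mod 7 = 2, so Tuesday − 2 = Sunday.
5215 mod 7 = 0, so 5215 days after a Sunday is Sunday + 0 = Sunday.

Sunday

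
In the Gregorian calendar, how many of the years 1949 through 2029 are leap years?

Multiples of 4 in [1949,2029]: 20.
Of those, multiples of 100: 1 (not leap unless ÷400).
Multiples of 400: 1.
Leap years = 20 − 1 + 1 = 20.

20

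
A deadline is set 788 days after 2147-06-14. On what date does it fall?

+366 (one year; includes Feb 29, 2148) → Jun 14, 2148 (422 left).
+365 (one year) → Jun 14, 2149 (57 left).
Jun has 30 days: +17 → Jul 1, 2149 (40 left).
Jul has 31 days: +31 → Aug 1, 2149 (9 left).
+9 → Aug 10, 2149.

August 10, 2149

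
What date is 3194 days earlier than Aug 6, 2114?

−365 (one year) → Aug 6, 2113 (2829 left).
−365 (one year) → Aug 6, 2112 (2464 left).
−366 (one year; includes Feb 29, 2112) → Aug 6, 2111 (2098 left).
−365 (one year) → Aug 6, 2110 (1733 left).
−365 (one year) → Aug 6, 2109 (1368 left).
−365 (one year) → Aug 6, 2108 (1003 left).
−366 (one year; includes Feb 29, 2108) → Aug 6, 2107 (637 left).
−365 (one year) → Aug 6, 2106 (272 left).
−6 → Jul 31, 2106 (end of Jul, 31 days; 266 left).
−31 → Jun 30, 2106 (end of Jun, 30 days; 235 left).
−30 → May 31, 2106 (end of May, 31 days; 205 left).
−31 → Apr 30, 2106 (end of Apr, 30 days; 174 left).
−30 → Mar 31, 2106 (end of Mar, 31 days; 144 left).
−31 → Feb 28, 2106 (end of Feb, 28 days; 113 left).
−28 → Jan 31, 2106 (end of Jan, 31 days; 85 left).
−31 → Dec 31, 2105 (end of Dec, 31 days; 54 left).
−31 → Nov 30, 2105 (end of Nov, 30 days; 23 left).
−23 → Nov 7, 2105.

November 7, 2105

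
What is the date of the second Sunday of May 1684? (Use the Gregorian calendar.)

May 1, 1684 is a Monday.
The first Sunday is therefore May 7 (6 days later).
The second Sunday is 7 + 1×7 = May 14.

May 14, 1684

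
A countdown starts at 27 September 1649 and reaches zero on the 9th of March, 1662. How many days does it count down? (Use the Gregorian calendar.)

Sep 27, 1649 → Sep 27, 1650: 365 days.
Sep 27, 1650 → Sep 27, 1651: 365 days.
Sep 27, 1651 → Sep 27, 1652: 366 days (Feb 29, 1652 is in that span).
Sep 27, 1652 → Sep 27, 1653: 365 days.
Sep 27, 1653 → Sep 27, 1654: 365 days.
Sep 27, 1654 → Sep 27, 1655: 365 days.
Sep 27, 1655 → Sep 27, 1656: 366 days (Feb 29, 1656 is in that span).
Sep 27, 1656 → Sep 27, 1657: 365 days.
Sep 27, 1657 → Sep 27, 1658: 365 days.
Sep 27, 1658 → Sep 27, 1659: 365 days.
Sep 27, 1659 → Sep 27, 1660: 366 days (Feb 29, 1660 is in that span).
Sep 27, 1660 → Sep 27, 1661: 365 days.
Sep 27, 1661 → Oct 27, 1661: 30 days (September has 30).
Oct 27, 1661 → Nov 27, 1661: 31 days (October has 31).
Nov 27, 1661 → Dec 27, 1661: 30 days (November has 30).
Dec 27, 1661 → Jan 27, 1662: 31 days (December has 31).
Jan 27, 1662 → Feb 27, 1662: 31 days (January has 31).
Feb 27, 1662 → Mar 9, 1662: 10 days.
Total: 4546 days.

4546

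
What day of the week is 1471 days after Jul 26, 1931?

Monday

Jul 26, 1931 is a Sunday.
1471 mod 7 = 1, so 1471 days after a Sunday is Sunday + 1 = Monday.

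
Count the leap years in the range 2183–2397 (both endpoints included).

Multiples of 4 in [2183,2397]: 54.
Of those, multiples of 100: 2 (not leap unless ÷400).
Multiples of 400: 0.
Leap years = 54 − 2 + 0 = 52.

52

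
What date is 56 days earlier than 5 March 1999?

January 8, 1999

−5 → Feb 28, 1999 (end of Feb, 28 days; 51 left).
−28 → Jan 31, 1999 (end of Jan, 31 days; 23 left).
−23 → Jan 8, 1999.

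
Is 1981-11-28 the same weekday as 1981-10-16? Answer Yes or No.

From Oct 16, 1981 to Nov 28, 1981 is 43 days.
43 mod 7 = 1, so they are different weekdays.
(Oct 16, 1981 is a Friday; Nov 28, 1981 is a Saturday.)

No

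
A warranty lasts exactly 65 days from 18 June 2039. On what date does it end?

August 22, 2039

Jun has 30 days: +13 → Jul 1, 2039 (52 left).
Jul has 31 days: +31 → Aug 1, 2039 (21 left).
+21 → Aug 22, 2039.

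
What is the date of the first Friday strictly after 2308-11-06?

Nov 6, 2308 is a Friday.
From Friday to the next Friday is 7 days.
Nov 6, 2308 + 7 = Nov 13, 2308.

November 13, 2308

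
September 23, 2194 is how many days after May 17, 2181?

May 17, 2181 → May 17, 2182: 365 days.
May 17, 2182 → May 17, 2183: 365 days.
May 17, 2183 → May 17, 2184: 366 days (Feb 29, 2184 is in that span).
May 17, 2184 → May 17, 2185: 365 days.
May 17, 2185 → May 17, 2186: 365 days.
May 17, 2186 → May 17, 2187: 365 days.
May 17, 2187 → May 17, 2188: 366 days (Feb 29, 2188 is in that span).
May 17, 2188 → May 17, 2189: 365 days.
May 17, 2189 → May 17, 2190: 365 days.
May 17, 2190 → May 17, 2191: 365 days.
May 17, 2191 → May 17, 2192: 366 days (Feb 29, 2192 is in that span).
May 17, 2192 → May 17, 2193: 365 days.
May 17, 2193 → May 17, 2194: 365 days.
May 17, 2194 → Jun 17, 2194: 31 days (May has 31).
Jun 17, 2194 → Jul 17, 2194: 30 days (June has 30).
Jul 17, 2194 → Aug 17, 2194: 31 days (July has 31).
Aug 17, 2194 → Sep 17, 2194: 31 days (August has 31).
Sep 17, 2194 → Sep 23, 2194: 6 days.
Total: 4877 days.

4877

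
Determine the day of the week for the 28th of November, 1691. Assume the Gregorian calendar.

Doomsday rule: the anchor day for the 1600s is Tuesday. For year 91: 91÷12 = 7 r 7, and 7÷4 = 1, so 7+7+1 = 15.
Tuesday + 15 ≡ Wednesday — that's 1691's doomsday.
In November the doomsday date is Nov 7.
Nov 28 is 21 days after Nov 7; 21 mod 7 = 0, so Wednesday + 0 = Wednesday.

Wednesday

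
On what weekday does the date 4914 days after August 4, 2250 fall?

Sunday

Aug 4, 2250 is a Sunday.
4914 mod 7 = 0, so 4914 days after a Sunday is Sunday + 0 = Sunday.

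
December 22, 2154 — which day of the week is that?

January 1, 2154 is a Tuesday.
Jan 1, 2154 → Feb 1, 2154: 31 days (January has 31).
Feb 1, 2154 → Mar 1, 2154: 28 days (February has 28).
Mar 1, 2154 → Apr 1, 2154: 31 days (March has 31).
Apr 1, 2154 → May 1, 2154: 30 days (April has 30).
May 1, 2154 → Jun 1, 2154: 31 days (May has 31).
Jun 1, 2154 → Jul 1, 2154: 30 days (June has 30).
Jul 1, 2154 → Aug 1, 2154: 31 days (July has 31).
Aug 1, 2154 → Sep 1, 2154: 31 days (August has 31).
Sep 1, 2154 → Oct 1, 2154: 30 days (September has 30).
Oct 1, 2154 → Nov 1, 2154: 31 days (October has 31).
Nov 1, 2154 → Dec 1, 2154: 30 days (November has 30).
Dec 1, 2154 → Dec 22, 2154: 21 days.
Total: 355 days.
355 mod 7 = 5, so Tuesday + 5 = Sunday.

Sunday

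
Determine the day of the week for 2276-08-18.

Doomsday rule: the anchor day for the 2200s is Friday. For year 76: 76÷12 = 6 r 4, and 4÷4 = 1, so 6+4+1 = 11.
Friday + 11 ≡ Tuesday — that's 2276's doomsday.
In August the doomsday date is Aug 8.
Aug 18 is 10 days after Aug 8; 10 mod 7 = 3, so Tuesday + 3 = Friday.

Friday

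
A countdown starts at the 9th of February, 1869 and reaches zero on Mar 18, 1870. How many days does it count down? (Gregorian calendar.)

402

Feb 9, 1869 → Feb 9, 1870: 365 days.
Feb 9, 1870 → Mar 9, 1870: 28 days (February has 28).
Mar 9, 1870 → Mar 18, 1870: 9 days.
Total: 402 days.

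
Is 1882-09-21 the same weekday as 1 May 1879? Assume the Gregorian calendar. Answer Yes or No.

From May 1, 1879 to Sep 21, 1882 is 1239 days.
1239 mod 7 = 0, so they are the same weekday.
(May 1, 1879 is a Thursday; Sep 21, 1882 is a Thursday.)

Yes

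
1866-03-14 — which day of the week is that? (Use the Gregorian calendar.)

Wednesday

January 1, 1866 is a Monday.
Jan 1, 1866 → Feb 1, 1866: 31 days (January has 31).
Feb 1, 1866 → Mar 1, 1866: 28 days (February has 28).
Mar 1, 1866 → Mar 14, 1866: 13 days.
Total: 72 days.
72 mod 7 = 2, so Monday + 2 = Wednesday.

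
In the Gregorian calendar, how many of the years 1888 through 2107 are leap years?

Multiples of 4 in [1888,2107]: 55.
Of those, multiples of 100: 3 (not leap unless ÷400).
Multiples of 400: 1.
Leap years = 55 − 3 + 1 = 53.

53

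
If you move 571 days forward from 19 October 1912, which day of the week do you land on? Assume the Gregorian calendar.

First find the weekday of Oct 19, 1912. Doomsday rule: the anchor day for the 1900s is Wednesday. For year 12: 12÷12 = 1 r 0, and 0÷4 = 0, so 1+0+0 = 1.
Wednesday + 1 ≡ Thursday — that's 1912's doomsday.
In October the doomsday date is Oct 10.
Oct 19 is 9 days after Oct 10; 9 mod 7 = 2, so Thursday + 2 = Saturday.
571 mod 7 = 4, so 571 days after a Saturday is Saturday + 4 = Wednesday.

Wednesday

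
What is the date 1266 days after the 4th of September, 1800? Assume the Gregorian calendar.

+365 (one year) → Sep 4, 1801 (901 left).
+365 (one year) → Sep 4, 1802 (536 left).
+365 (one year) → Sep 4, 1803 (171 left).
Sep has 30 days: +27 → Oct 1, 1803 (144 left).
Oct has 31 days: +31 → Nov 1, 1803 (113 left).
Nov has 30 days: +30 → Dec 1, 1803 (83 left).
Dec has 31 days: +31 → Jan 1, 1804 (52 left).
Jan has 31 days: +31 → Feb 1, 1804 (21 left).
+21 → Feb 22, 1804.

February 22, 1804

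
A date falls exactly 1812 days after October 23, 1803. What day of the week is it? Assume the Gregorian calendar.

First find the weekday of Oct 23, 1803. Doomsday rule: the anchor day for the 1800s is Friday. For year 03: 3÷12 = 0 r 3, and 3÷4 = 0, so 0+3+0 = 3.
Friday + 3 ≡ Monday — that's 1803's doomsday.
In October the doomsday date is Oct 10.
Oct 23 is 13 days after Oct 10; 13 mod 7 = 6, so Monday + 6 = Sunday.
1812 mod 7 = 6, so 1812 days after a Sunday is Sunday + 6 = Saturday.

Saturday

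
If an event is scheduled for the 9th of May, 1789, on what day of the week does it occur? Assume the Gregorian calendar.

Saturday

Doomsday rule: the anchor day for the 1700s is Sunday. For year 89: 89÷12 = 7 r 5, and 5÷4 = 1, so 7+5+1 = 13.
Sunday + 13 ≡ Saturday — that's 1789's doomsday.
In May the doomsday date is May 9.
May 9 is the doomsday itself: Saturday.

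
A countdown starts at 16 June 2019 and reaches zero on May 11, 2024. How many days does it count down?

1791

Jun 16, 2019 → Jun 16, 2020: 366 days (Feb 29, 2020 is in that span).
Jun 16, 2020 → Jun 16, 2021: 365 days.
Jun 16, 2021 → Jun 16, 2022: 365 days.
Jun 16, 2022 → Jun 16, 2023: 365 days.
Jun 16, 2023 → Jul 16, 2023: 30 days (June has 30).
Jul 16, 2023 → Aug 16, 2023: 31 days (July has 31).
Aug 16, 2023 → Sep 16, 2023: 31 days (August has 31).
Sep 16, 2023 → Oct 16, 2023: 30 days (September has 30).
Oct 16, 2023 → Nov 16, 2023: 31 days (October has 31).
Nov 16, 2023 → Dec 16, 2023: 30 days (November has 30).
Dec 16, 2023 → Jan 16, 2024: 31 days (December has 31).
Jan 16, 2024 → Feb 16, 2024: 31 days (January has 31).
Feb 16, 2024 → Mar 16, 2024: 29 days (February has 29).
Mar 16, 2024 → Apr 16, 2024: 31 days (March has 31).
Apr 16, 2024 → May 11, 2024: 25 days.
Total: 1791 days.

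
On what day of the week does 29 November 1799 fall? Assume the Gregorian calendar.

Friday

Doomsday rule: the anchor day for the 1700s is Sunday. For year 99: 99÷12 = 8 r 3, and 3÷4 = 0, so 8+3+0 = 11.
Sunday + 11 ≡ Thursday — that's 1799's doomsday.
In November the doomsday date is Nov 7.
Nov 29 is 22 days after Nov 7; 22 mod 7 = 1, so Thursday + 1 = Friday.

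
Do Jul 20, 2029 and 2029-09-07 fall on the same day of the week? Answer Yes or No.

Yes

From Jul 20, 2029 to Sep 7, 2029 is 49 days.
49 mod 7 = 0, so they are the same weekday.
(Jul 20, 2029 is a Friday; Sep 7, 2029 is a Friday.)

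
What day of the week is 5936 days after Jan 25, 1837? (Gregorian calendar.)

First find the weekday of Jan 25, 1837. Doomsday rule: the anchor day for the 1800s is Friday. For year 37: 37÷12 = 3 r 1, and 1÷4 = 0, so 3+1+0 = 4.
Friday + 4 ≡ Tuesday — that's 1837's doomsday.
In January the doomsday date is Jan 3 (1837 is not a leap year).
Jan 25 is 22 days after Jan 3; 22 mod 7 = 1, so Tuesday + 1 = Wednesday.
5936 mod 7 = 0, so 5936 days after a Wednesday is Wednesday + 0 = Wednesday.

Wednesday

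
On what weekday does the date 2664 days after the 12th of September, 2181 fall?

First find the weekday of Sep 12, 2181. Doomsday rule: the anchor day for the 2100s is Sunday. For year 81: 81÷12 = 6 r 9, and 9÷4 = 2, so 6+9+2 = 17.
Sunday + 17 ≡ Wednesday — that's 2181's doomsday.
In September the doomsday date is Sep 5.
Sep 12 is 7 days after Sep 5; 7 mod 7 = 0, so Wednesday + 0 = Wednesday.
2664 mod 7 = 4, so 2664 days after a Wednesday is Wednesday + 4 = Sunday.

Sunday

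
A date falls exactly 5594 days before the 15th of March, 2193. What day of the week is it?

Thursday

First find the weekday of Mar 15, 2193. Doomsday rule: the anchor day for the 2100s is Sunday. For year 93: 93÷12 = 7 r 9, and 9÷4 = 2, so 7+9+2 = 18.
Sunday + 18 ≡ Thursday — that's 2193's doomsday.
In March the doomsday date is Mar 14.
Mar 15 is 1 day after Mar 14; 1 mod 7 = 1, so Thursday + 1 = Friday.
5594 mod 7 = 1, so 5594 days before a Friday is Friday − 1 = Thursday.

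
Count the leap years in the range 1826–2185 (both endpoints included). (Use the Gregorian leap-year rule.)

Multiples of 4 in [1826,2185]: 90.
Of those, multiples of 100: 3 (not leap unless ÷400).
Multiples of 400: 1.
Leap years = 90 − 3 + 1 = 88.

88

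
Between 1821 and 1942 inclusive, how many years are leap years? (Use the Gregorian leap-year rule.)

Multiples of 4 in [1821,1942]: 30.
Of those, multiples of 100: 1 (not leap unless ÷400).
Multiples of 400: 0.
Leap years = 30 − 1 + 0 = 29.

29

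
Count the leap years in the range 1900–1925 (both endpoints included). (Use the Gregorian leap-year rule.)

Multiples of 4 in [1900,1925]: 7.
Of those, multiples of 100: 1 (not leap unless ÷400).
Multiples of 400: 0.
Leap years = 7 − 1 + 0 = 6.

6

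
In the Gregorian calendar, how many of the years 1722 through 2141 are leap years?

102

Multiples of 4 in [1722,2141]: 105.
Of those, multiples of 100: 4 (not leap unless ÷400).
Multiples of 400: 1.
Leap years = 105 − 4 + 1 = 102.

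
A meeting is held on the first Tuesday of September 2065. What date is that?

September 1, 2065

September 1, 2065 is a Tuesday.
The first Tuesday is therefore September 1 (same day).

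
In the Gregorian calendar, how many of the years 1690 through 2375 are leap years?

165

Multiples of 4 in [1690,2375]: 171.
Of those, multiples of 100: 7 (not leap unless ÷400).
Multiples of 400: 1.
Leap years = 171 − 7 + 1 = 165.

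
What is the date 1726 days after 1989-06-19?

March 11, 1994

+365 (one year) → Jun 19, 1990 (1361 left).
+365 (one year) → Jun 19, 1991 (996 left).
+366 (one year; includes Feb 29, 1992) → Jun 19, 1992 (630 left).
+365 (one year) → Jun 19, 1993 (265 left).
Jun has 30 days: +12 → Jul 1, 1993 (253 left).
Jul has 31 days: +31 → Aug 1, 1993 (222 left).
Aug has 31 days: +31 → Sep 1, 1993 (191 left).
Sep has 30 days: +30 → Oct 1, 1993 (161 left).
Oct has 31 days: +31 → Nov 1, 1993 (130 left).
Nov has 30 days: +30 → Dec 1, 1993 (100 left).
Dec has 31 days: +31 → Jan 1, 1994 (69 left).
Jan has 31 days: +31 → Feb 1, 1994 (38 left).
Feb has 28 days: +28 → Mar 1, 1994 (10 left).
+10 → Mar 11, 1994.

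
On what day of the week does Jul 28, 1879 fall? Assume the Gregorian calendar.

Doomsday rule: the anchor day for the 1800s is Friday. For year 79: 79÷12 = 6 r 7, and 7÷4 = 1, so 6+7+1 = 14.
Friday + 14 ≡ Friday — that's 1879's doomsday.
In July the doomsday date is Jul 11.
Jul 28 is 17 days after Jul 11; 17 mod 7 = 3, so Friday + 3 = Monday.

Monday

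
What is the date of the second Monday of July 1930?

July 1, 1930 is a Tuesday.
The first Monday is therefore July 7 (6 days later).
The second Monday is 7 + 1×7 = July 14.

July 14, 1930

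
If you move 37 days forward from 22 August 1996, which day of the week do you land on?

First find the weekday of Aug 22, 1996. Doomsday rule: the anchor day for the 1900s is Wednesday. For year 96: 96÷12 = 8 r 0, and 0÷4 = 0, so 8+0+0 = 8.
Wednesday + 8 ≡ Thursday — that's 1996's doomsday.
In August the doomsday date is Aug 8.
Aug 22 is 14 days after Aug 8; 14 mod 7 = 0, so Thursday + 0 = Thursday.
37 mod 7 = 2, so 37 days after a Thursday is Thursday + 2 = Saturday.

Saturday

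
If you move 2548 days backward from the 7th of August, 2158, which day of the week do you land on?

First find the weekday of Aug 7, 2158. Doomsday rule: the anchor day for the 2100s is Sunday. For year 58: 58÷12 = 4 r 10, and 10÷4 = 2, so 4+10+2 = 16.
Sunday + 16 ≡ Tuesday — that's 2158's doomsday.
In August the doomsday date is Aug 8.
Aug 7 is 1 day before Aug 8; 1 mod 7 = 1, so Tuesday − 1 = Monday.
2548 mod 7 = 0, so 2548 days before a Monday is Monday − 0 = Monday.

Monday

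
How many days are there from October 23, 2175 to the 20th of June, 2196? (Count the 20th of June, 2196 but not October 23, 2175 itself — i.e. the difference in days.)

7546

Oct 23, 2175 → Oct 23, 2176: 366 days (Feb 29, 2176 is in that span).
Oct 23, 2176 → Oct 23, 2177: 365 days.
Oct 23, 2177 → Oct 23, 2178: 365 days.
Oct 23, 2178 → Oct 23, 2179: 365 days.
Oct 23, 2179 → Oct 23, 2180: 366 days (Feb 29, 2180 is in that span).
Oct 23, 2180 → Oct 23, 2181: 365 days.
Oct 23, 2181 → Oct 23, 2182: 365 days.
Oct 23, 2182 → Oct 23, 2183: 365 days.
Oct 23, 2183 → Oct 23, 2184: 366 days (Feb 29, 2184 is in that span).
Oct 23, 2184 → Oct 23, 2185: 365 days.
Oct 23, 2185 → Oct 23, 2186: 365 days.
Oct 23, 2186 → Oct 23, 2187: 365 days.
Oct 23, 2187 → Oct 23, 2188: 366 days (Feb 29, 2188 is in that span).
Oct 23, 2188 → Oct 23, 2189: 365 days.
Oct 23, 2189 → Oct 23, 2190: 365 days.
Oct 23, 2190 → Oct 23, 2191: 365 days.
Oct 23, 2191 → Oct 23, 2192: 366 days (Feb 29, 2192 is in that span).
Oct 23, 2192 → Oct 23, 2193: 365 days.
Oct 23, 2193 → Oct 23, 2194: 365 days.
Oct 23, 2194 → Oct 23, 2195: 365 days.
Oct 23, 2195 → Nov 23, 2195: 31 days (October has 31).
Nov 23, 2195 → Dec 23, 2195: 30 days (November has 30).
Dec 23, 2195 → Jan 23, 2196: 31 days (December has 31).
Jan 23, 2196 → Feb 23, 2196: 31 days (January has 31).
Feb 23, 2196 → Mar 23, 2196: 29 days (February has 29).
Mar 23, 2196 → Apr 23, 2196: 31 days (March has 31).
Apr 23, 2196 → May 23, 2196: 30 days (April has 30).
May 23, 2196 → Jun 20, 2196: 28 days.
Total: 7546 days.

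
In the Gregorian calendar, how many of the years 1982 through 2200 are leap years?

Multiples of 4 in [1982,2200]: 55.
Of those, multiples of 100: 3 (not leap unless ÷400).
Multiples of 400: 1.
Leap years = 55 − 3 + 1 = 53.

53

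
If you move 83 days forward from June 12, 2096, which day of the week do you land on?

First find the weekday of Jun 12, 2096. Doomsday rule: the anchor day for the 2000s is Tuesday. For year 96: 96÷12 = 8 r 0, and 0÷4 = 0, so 8+0+0 = 8.
Tuesday + 8 ≡ Wednesday — that's 2096's doomsday.
In June the doomsday date is Jun 6.
Jun 12 is 6 days after Jun 6; 6 mod 7 = 6, so Wednesday + 6 = Tuesday.
83 mod 7 = 6, so 83 days after a Tuesday is Tuesday + 6 = Monday.

Monday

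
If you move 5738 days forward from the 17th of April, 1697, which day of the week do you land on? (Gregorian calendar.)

Monday

Apr 17, 1697 is a Wednesday.
5738 mod 7 = 5, so 5738 days after a Wednesday is Wednesday + 5 = Monday.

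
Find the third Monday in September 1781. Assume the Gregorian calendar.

September 1, 1781 is a Saturday.
The first Monday is therefore September 3 (2 days later).
The third Monday is 3 + 2×7 = September 17.

September 17, 1781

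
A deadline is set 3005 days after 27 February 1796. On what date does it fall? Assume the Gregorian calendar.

May 21, 1804

+366 (one year; includes Feb 29, 1796) → Feb 27, 1797 (2639 left).
+365 (one year) → Feb 27, 1798 (2274 left).
+365 (one year) → Feb 27, 1799 (1909 left).
+365 (one year) → Feb 27, 1800 (1544 left).
+365 (one year) → Feb 27, 1801 (1179 left).
+365 (one year) → Feb 27, 1802 (814 left).
+365 (one year) → Feb 27, 1803 (449 left).
+365 (one year) → Feb 27, 1804 (84 left).
Feb has 29 days: +3 → Mar 1, 1804 (81 left).
Mar has 31 days: +31 → Apr 1, 1804 (50 left).
Apr has 30 days: +30 → May 1, 1804 (20 left).
+20 → May 21, 1804.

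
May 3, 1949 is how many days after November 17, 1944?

Nov 17, 1944 → Nov 17, 1945: 365 days.
Nov 17, 1945 → Nov 17, 1946: 365 days.
Nov 17, 1946 → Nov 17, 1947: 365 days.
Nov 17, 1947 → Nov 17, 1948: 366 days (Feb 29, 1948 is in that span).
Nov 17, 1948 → Dec 17, 1948: 30 days (November has 30).
Dec 17, 1948 → Jan 17, 1949: 31 days (December has 31).
Jan 17, 1949 → Feb 17, 1949: 31 days (January has 31).
Feb 17, 1949 → Mar 17, 1949: 28 days (February has 28).
Mar 17, 1949 → Apr 17, 1949: 31 days (March has 31).
Apr 17, 1949 → May 3, 1949: 16 days.
Total: 1628 days.

1628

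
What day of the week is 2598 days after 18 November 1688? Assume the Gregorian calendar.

Friday

First find the weekday of Nov 18, 1688. Doomsday rule: the anchor day for the 1600s is Tuesday. For year 88: 88÷12 = 7 r 4, and 4÷4 = 1, so 7+4+1 = 12.
Tuesday + 12 ≡ Sunday — that's 1688's doomsday.
In November the doomsday date is Nov 7.
Nov 18 is 11 days after Nov 7; 11 mod 7 = 4, so Sunday + 4 = Thursday.
2598 mod 7 = 1, so 2598 days after a Thursday is Thursday + 1 = Friday.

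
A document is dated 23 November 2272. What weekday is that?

Doomsday rule: the anchor day for the 2200s is Friday. For year 72: 72÷12 = 6 r 0, and 0÷4 = 0, so 6+0+0 = 6.
Friday + 6 ≡ Thursday — that's 2272's doomsday.
In November the doomsday date is Nov 7.
Nov 23 is 16 days after Nov 7; 16 mod 7 = 2, so Thursday + 2 = Saturday.

Saturday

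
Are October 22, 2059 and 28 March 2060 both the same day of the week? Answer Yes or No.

No

From Oct 22, 2059 to Mar 28, 2060 is 158 days.
158 mod 7 = 4, so they are different weekdays.
(Oct 22, 2059 is a Wednesday; Mar 28, 2060 is a Sunday.)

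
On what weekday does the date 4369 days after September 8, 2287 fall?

Friday

Sep 8, 2287 is a Thursday.
4369 mod 7 = 1, so 4369 days after a Thursday is Thursday + 1 = Friday.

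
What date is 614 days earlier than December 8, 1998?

−365 (one year) → Dec 8, 1997 (249 left).
−8 → Nov 30, 1997 (end of Nov, 30 days; 241 left).
−30 → Oct 31, 1997 (end of Oct, 31 days; 211 left).
−31 → Sep 30, 1997 (end of Sep, 30 days; 180 left).
−30 → Aug 31, 1997 (end of Aug, 31 days; 150 left).
−31 → Jul 31, 1997 (end of Jul, 31 days; 119 left).
−31 → Jun 30, 1997 (end of Jun, 30 days; 88 left).
−30 → May 31, 1997 (end of May, 31 days; 58 left).
−31 → Apr 30, 1997 (end of Apr, 30 days; 27 left).
−27 → Apr 3, 1997.

April 3, 1997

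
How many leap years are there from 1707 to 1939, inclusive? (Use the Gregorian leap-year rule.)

56

Multiples of 4 in [1707,1939]: 58.
Of those, multiples of 100: 2 (not leap unless ÷400).
Multiples of 400: 0.
Leap years = 58 − 2 + 0 = 56.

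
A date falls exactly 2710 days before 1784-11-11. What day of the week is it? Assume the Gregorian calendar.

Wednesday

Nov 11, 1784 is a Thursday.
2710 mod 7 = 1, so 2710 days before a Thursday is Thursday − 1 = Wednesday.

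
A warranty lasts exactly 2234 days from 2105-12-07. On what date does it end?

January 19, 2112

+365 (one year) → Dec 7, 2106 (1869 left).
+365 (one year) → Dec 7, 2107 (1504 left).
+366 (one year; includes Feb 29, 2108) → Dec 7, 2108 (1138 left).
+365 (one year) → Dec 7, 2109 (773 left).
+365 (one year) → Dec 7, 2110 (408 left).
+365 (one year) → Dec 7, 2111 (43 left).
Dec has 31 days: +25 → Jan 1, 2112 (18 left).
+18 → Jan 19, 2112.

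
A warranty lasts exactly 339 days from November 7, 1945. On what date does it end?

Nov has 30 days: +24 → Dec 1, 1945 (315 left).
Dec has 31 days: +31 → Jan 1, 1946 (284 left).
Jan has 31 days: +31 → Feb 1, 1946 (253 left).
Feb has 28 days: +28 → Mar 1, 1946 (225 left).
Mar has 31 days: +31 → Apr 1, 1946 (194 left).
Apr has 30 days: +30 → May 1, 1946 (164 left).
May has 31 days: +31 → Jun 1, 1946 (133 left).
Jun has 30 days: +30 → Jul 1, 1946 (103 left).
Jul has 31 days: +31 → Aug 1, 1946 (72 left).
Aug has 31 days: +31 → Sep 1, 1946 (41 left).
Sep has 30 days: +30 → Oct 1, 1946 (11 left).
+11 → Oct 12, 1946.

October 12, 1946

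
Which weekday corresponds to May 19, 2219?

Wednesday

Doomsday rule: the anchor day for the 2200s is Friday. For year 19: 19÷12 = 1 r 7, and 7÷4 = 1, so 1+7+1 = 9.
Friday + 9 ≡ Sunday — that's 2219's doomsday.
In May the doomsday date is May 9.
May 19 is 10 days after May 9; 10 mod 7 = 3, so Sunday + 3 = Wednesday.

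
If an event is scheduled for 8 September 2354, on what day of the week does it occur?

Wednesday

Doomsday rule: the anchor day for the 2300s is Wednesday. For year 54: 54÷12 = 4 r 6, and 6÷4 = 1, so 4+6+1 = 11.
Wednesday + 11 ≡ Sunday — that's 2354's doomsday.
In September the doomsday date is Sep 5.
Sep 8 is 3 days after Sep 5; 3 mod 7 = 3, so Sunday + 3 = Wednesday.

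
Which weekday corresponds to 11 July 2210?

Wednesday

Doomsday rule: the anchor day for the 2200s is Friday. For year 10: 10÷12 = 0 r 10, and 10÷4 = 2, so 0+10+2 = 12.
Friday + 12 ≡ Wednesday — that's 2210's doomsday.
In July the doomsday date is Jul 11.
Jul 11 is the doomsday itself: Wednesday.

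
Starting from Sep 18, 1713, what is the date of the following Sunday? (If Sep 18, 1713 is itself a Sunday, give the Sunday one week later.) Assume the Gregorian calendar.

Sep 18, 1713 is a Monday.
From Monday to the next Sunday is 6 days.
Sep 18, 1713 + 6 = Sep 24, 1713.

September 24, 1713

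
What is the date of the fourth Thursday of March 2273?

March 1, 2273 is a Saturday.
The first Thursday is therefore March 6 (5 days later).
The fourth Thursday is 6 + 3×7 = March 27.

March 27, 2273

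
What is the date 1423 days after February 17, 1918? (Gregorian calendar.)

+365 (one year) → Feb 17, 1919 (1058 left).
+365 (one year) → Feb 17, 1920 (693 left).
+366 (one year; includes Feb 29, 1920) → Feb 17, 1921 (327 left).
Feb has 28 days: +12 → Mar 1, 1921 (315 left).
Mar has 31 days: +31 → Apr 1, 1921 (284 left).
Apr has 30 days: +30 → May 1, 1921 (254 left).
May has 31 days: +31 → Jun 1, 1921 (223 left).
Jun has 30 days: +30 → Jul 1, 1921 (193 left).
Jul has 31 days: +31 → Aug 1, 1921 (162 left).
Aug has 31 days: +31 → Sep 1, 1921 (131 left).
Sep has 30 days: +30 → Oct 1, 1921 (101 left).
Oct has 31 days: +31 → Nov 1, 1921 (70 left).
Nov has 30 days: +30 → Dec 1, 1921 (40 left).
Dec has 31 days: +31 → Jan 1, 1922 (9 left).
+9 → Jan 10, 1922.

January 10, 1922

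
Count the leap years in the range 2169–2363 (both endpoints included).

46

Multiples of 4 in [2169,2363]: 48.
Of those, multiples of 100: 2 (not leap unless ÷400).
Multiples of 400: 0.
Leap years = 48 − 2 + 0 = 46.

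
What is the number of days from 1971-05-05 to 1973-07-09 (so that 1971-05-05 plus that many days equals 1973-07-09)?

796

May 5, 1971 → May 5, 1972: 366 days (Feb 29, 1972 is in that span).
May 5, 1972 → May 5, 1973: 365 days.
May 5, 1973 → Jun 5, 1973: 31 days (May has 31).
Jun 5, 1973 → Jul 5, 1973: 30 days (June has 30).
Jul 5, 1973 → Jul 9, 1973: 4 days.
Total: 796 days.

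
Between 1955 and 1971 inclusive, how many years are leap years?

Multiples of 4 in [1955,1971]: 4.
Of those, multiples of 100: 0 (not leap unless ÷400).
Multiples of 400: 0.
Leap years = 4 − 0 + 0 = 4.

4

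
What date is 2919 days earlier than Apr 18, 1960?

−366 (one year; includes Feb 29, 1960) → Apr 18, 1959 (2553 left).
−365 (one year) → Apr 18, 1958 (2188 left).
−365 (one year) → Apr 18, 1957 (1823 left).
−365 (one year) → Apr 18, 1956 (1458 left).
−366 (one year; includes Feb 29, 1956) → Apr 18, 1955 (1092 left).
−365 (one year) → Apr 18, 1954 (727 left).
−365 (one year) → Apr 18, 1953 (362 left).
−18 → Mar 31, 1953 (end of Mar, 31 days; 344 left).
−31 → Feb 28, 1953 (end of Feb, 28 days; 313 left).
−28 → Jan 31, 1953 (end of Jan, 31 days; 285 left).
−31 → Dec 31, 1952 (end of Dec, 31 days; 254 left).
−31 → Nov 30, 1952 (end of Nov, 30 days; 223 left).
−30 → Oct 31, 1952 (end of Oct, 31 days; 193 left).
−31 → Sep 30, 1952 (end of Sep, 30 days; 162 left).
−30 → Aug 31, 1952 (end of Aug, 31 days; 132 left).
−31 → Jul 31, 1952 (end of Jul, 31 days; 101 left).
−31 → Jun 30, 1952 (end of Jun, 30 days; 70 left).
−30 → May 31, 1952 (end of May, 31 days; 40 left).
−31 → Apr 30, 1952 (end of Apr, 30 days; 9 left).
−9 → Apr 21, 1952.

April 21, 1952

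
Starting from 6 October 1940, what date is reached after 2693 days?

February 20, 1948

+365 (one year) → Oct 6, 1941 (2328 left).
+365 (one year) → Oct 6, 1942 (1963 left).
+365 (one year) → Oct 6, 1943 (1598 left).
+366 (one year; includes Feb 29, 1944) → Oct 6, 1944 (1232 left).
+365 (one year) → Oct 6, 1945 (867 left).
+365 (one year) → Oct 6, 1946 (502 left).
+365 (one year) → Oct 6, 1947 (137 left).
Oct has 31 days: +26 → Nov 1, 1947 (111 left).
Nov has 30 days: +30 → Dec 1, 1947 (81 left).
Dec has 31 days: +31 → Jan 1, 1948 (50 left).
Jan has 31 days: +31 → Feb 1, 1948 (19 left).
+19 → Feb 20, 1948.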